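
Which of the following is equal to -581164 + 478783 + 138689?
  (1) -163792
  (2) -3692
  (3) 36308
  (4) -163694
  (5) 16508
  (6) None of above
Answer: 3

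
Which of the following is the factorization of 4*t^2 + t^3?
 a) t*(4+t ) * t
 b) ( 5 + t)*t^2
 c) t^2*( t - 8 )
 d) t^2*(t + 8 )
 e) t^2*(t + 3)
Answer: a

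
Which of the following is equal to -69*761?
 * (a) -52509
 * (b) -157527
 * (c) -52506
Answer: a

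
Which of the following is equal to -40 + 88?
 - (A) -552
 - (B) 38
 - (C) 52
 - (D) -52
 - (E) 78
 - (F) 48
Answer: F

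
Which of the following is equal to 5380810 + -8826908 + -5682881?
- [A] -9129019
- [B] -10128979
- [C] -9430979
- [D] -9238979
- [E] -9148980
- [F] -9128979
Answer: F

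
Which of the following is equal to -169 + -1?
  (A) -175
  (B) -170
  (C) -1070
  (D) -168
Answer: B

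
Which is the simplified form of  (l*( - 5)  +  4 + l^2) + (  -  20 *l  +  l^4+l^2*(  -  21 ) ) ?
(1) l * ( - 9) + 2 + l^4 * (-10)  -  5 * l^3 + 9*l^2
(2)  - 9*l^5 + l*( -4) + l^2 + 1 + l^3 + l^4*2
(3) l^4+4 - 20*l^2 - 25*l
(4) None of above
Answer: 3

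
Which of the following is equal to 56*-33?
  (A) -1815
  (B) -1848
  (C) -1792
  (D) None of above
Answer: B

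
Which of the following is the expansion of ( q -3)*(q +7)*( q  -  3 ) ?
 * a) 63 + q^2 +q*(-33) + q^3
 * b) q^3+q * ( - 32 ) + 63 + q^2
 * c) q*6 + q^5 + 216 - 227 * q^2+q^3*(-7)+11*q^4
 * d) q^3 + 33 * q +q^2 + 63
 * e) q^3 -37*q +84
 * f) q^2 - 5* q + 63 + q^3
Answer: a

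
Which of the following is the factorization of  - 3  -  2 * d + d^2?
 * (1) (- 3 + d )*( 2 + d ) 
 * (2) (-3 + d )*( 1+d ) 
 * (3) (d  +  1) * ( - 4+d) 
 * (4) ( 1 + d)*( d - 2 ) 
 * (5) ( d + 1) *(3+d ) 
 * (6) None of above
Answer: 2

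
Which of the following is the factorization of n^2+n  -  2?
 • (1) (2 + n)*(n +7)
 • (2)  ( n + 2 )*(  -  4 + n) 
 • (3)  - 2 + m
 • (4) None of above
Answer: 4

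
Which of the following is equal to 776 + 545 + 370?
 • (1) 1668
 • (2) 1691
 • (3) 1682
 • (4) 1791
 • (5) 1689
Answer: 2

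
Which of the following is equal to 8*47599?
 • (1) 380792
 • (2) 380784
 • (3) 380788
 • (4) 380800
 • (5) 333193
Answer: 1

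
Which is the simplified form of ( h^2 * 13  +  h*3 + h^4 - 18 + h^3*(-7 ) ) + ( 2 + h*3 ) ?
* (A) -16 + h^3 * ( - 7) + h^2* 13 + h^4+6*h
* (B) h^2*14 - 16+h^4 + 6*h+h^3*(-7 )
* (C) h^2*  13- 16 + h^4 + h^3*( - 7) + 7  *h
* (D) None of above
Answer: A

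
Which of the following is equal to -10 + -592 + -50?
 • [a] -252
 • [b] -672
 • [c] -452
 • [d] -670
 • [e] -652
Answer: e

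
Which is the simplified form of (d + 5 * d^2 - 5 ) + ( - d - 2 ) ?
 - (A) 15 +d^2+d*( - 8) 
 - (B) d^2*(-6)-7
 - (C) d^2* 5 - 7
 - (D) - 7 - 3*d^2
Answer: C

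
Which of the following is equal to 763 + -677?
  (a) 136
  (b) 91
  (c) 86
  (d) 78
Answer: c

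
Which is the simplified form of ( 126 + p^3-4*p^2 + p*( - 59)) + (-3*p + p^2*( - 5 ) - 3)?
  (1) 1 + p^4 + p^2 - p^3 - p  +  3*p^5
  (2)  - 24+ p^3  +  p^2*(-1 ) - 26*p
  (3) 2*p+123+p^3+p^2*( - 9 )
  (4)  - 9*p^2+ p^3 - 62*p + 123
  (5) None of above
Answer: 4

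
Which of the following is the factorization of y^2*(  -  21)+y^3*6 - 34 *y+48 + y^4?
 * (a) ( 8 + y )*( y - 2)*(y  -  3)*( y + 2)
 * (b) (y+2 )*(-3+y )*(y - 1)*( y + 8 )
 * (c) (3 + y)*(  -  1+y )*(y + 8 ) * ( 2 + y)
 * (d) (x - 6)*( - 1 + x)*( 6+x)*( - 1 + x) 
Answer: b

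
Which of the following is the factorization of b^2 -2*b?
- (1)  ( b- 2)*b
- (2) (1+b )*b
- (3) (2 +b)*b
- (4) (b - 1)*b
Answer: 1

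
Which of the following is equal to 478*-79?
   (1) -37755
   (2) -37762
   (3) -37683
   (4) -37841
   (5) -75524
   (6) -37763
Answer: 2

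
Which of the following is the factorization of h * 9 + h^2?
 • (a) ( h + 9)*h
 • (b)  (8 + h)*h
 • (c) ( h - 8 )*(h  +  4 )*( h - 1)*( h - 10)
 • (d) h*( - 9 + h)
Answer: a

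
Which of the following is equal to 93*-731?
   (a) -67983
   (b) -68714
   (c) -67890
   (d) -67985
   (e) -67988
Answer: a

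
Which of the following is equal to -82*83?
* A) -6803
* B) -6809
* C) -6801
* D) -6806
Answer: D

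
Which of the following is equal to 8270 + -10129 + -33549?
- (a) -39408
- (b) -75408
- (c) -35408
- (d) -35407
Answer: c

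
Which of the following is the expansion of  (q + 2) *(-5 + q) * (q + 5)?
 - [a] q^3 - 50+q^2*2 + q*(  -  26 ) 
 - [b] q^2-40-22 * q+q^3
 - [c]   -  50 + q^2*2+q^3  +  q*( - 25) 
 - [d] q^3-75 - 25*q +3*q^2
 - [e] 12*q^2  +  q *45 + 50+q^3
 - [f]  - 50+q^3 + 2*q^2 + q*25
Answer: c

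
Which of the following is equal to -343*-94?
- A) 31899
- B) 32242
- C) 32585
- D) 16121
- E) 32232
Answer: B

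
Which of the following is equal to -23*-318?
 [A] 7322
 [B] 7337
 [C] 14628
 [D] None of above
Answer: D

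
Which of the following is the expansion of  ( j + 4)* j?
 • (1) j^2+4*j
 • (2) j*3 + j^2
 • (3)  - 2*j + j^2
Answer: 1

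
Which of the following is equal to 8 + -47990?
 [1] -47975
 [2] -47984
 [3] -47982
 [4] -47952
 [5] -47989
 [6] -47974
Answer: 3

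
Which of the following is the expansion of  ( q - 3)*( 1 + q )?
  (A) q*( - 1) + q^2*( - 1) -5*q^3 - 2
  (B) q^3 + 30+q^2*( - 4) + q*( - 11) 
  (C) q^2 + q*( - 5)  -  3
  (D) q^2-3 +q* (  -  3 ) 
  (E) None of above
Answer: E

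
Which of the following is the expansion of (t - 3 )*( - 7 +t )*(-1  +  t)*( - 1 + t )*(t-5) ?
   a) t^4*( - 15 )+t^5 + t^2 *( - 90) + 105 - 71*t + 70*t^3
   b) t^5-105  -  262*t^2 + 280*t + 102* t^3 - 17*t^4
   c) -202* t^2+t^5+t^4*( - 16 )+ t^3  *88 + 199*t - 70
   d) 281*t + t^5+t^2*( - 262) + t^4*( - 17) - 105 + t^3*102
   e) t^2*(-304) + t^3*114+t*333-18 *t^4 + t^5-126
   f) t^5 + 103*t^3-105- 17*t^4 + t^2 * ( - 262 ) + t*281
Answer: d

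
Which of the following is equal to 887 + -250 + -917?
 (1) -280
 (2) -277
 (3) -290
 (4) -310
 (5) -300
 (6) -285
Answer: 1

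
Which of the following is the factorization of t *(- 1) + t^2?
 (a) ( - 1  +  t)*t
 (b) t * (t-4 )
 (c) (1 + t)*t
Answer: a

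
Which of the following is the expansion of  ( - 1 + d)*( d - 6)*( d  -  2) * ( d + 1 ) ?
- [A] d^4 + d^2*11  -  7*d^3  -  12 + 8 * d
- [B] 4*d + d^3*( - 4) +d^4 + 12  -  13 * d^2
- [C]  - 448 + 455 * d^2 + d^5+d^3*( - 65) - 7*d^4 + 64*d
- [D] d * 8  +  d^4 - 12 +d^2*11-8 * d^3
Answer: D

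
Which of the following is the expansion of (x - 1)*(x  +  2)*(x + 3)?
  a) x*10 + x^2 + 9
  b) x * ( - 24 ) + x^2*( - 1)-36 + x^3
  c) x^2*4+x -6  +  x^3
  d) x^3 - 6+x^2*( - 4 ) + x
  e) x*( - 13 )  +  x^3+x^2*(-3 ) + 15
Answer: c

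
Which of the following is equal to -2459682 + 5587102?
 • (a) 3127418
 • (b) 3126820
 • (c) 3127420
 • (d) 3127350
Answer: c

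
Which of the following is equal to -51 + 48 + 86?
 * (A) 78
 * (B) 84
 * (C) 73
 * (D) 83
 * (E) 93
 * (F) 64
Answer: D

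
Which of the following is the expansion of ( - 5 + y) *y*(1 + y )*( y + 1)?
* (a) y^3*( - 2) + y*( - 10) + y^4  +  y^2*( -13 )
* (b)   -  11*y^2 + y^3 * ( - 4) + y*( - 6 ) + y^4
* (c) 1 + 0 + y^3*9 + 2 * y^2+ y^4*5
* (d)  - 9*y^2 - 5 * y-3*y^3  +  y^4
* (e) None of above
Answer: d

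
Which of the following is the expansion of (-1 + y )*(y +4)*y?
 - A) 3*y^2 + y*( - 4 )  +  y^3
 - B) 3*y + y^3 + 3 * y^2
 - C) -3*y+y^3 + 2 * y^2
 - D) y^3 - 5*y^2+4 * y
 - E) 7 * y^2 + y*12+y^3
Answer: A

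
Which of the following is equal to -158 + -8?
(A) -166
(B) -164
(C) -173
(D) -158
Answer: A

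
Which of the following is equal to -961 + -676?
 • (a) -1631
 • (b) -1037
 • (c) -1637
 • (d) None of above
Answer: c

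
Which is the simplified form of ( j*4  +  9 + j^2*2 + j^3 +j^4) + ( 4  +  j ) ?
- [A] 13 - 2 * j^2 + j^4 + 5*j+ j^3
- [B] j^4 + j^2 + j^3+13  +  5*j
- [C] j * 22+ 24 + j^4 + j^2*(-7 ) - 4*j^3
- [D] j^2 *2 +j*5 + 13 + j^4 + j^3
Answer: D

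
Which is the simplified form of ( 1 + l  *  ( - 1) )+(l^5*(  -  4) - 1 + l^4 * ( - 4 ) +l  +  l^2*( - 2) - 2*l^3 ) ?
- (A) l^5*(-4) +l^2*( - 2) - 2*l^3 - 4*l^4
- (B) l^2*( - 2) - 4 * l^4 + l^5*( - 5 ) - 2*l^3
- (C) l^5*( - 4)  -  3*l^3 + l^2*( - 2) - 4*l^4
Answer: A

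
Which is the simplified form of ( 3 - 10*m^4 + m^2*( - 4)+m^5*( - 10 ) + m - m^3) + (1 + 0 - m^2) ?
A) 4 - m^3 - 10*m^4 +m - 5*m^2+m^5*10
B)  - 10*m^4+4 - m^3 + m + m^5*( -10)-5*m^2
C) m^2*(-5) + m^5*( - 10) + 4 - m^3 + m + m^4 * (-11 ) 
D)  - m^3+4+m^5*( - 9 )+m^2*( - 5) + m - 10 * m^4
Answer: B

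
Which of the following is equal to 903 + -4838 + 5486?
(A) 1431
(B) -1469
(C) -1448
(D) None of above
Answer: D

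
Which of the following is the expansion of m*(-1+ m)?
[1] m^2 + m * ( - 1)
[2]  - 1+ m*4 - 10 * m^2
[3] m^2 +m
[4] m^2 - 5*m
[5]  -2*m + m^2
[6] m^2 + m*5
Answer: 1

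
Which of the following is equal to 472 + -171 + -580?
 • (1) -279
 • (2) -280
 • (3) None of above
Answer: 1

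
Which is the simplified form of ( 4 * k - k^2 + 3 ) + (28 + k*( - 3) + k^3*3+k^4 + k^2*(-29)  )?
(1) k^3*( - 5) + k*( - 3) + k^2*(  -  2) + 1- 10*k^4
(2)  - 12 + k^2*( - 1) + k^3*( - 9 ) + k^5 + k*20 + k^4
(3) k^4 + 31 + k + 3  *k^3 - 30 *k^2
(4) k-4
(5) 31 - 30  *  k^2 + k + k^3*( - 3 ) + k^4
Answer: 3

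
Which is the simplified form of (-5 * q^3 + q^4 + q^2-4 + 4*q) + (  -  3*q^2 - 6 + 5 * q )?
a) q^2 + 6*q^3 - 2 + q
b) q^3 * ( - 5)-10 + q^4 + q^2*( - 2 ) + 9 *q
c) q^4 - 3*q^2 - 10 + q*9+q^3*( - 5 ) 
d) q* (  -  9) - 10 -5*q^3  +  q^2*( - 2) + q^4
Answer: b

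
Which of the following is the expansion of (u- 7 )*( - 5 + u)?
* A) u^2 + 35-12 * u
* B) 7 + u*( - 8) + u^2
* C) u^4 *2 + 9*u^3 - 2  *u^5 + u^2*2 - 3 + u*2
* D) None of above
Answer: A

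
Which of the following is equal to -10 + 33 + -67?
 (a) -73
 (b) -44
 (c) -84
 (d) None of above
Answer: b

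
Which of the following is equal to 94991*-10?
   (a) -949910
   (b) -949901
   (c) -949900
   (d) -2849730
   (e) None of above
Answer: a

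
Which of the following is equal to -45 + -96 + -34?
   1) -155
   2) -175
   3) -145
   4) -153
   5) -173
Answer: 2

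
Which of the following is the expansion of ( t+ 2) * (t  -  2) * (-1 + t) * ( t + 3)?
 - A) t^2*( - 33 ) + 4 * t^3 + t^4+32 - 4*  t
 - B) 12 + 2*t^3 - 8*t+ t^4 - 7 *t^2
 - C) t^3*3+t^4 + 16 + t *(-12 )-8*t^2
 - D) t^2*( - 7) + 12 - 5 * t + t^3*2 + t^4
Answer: B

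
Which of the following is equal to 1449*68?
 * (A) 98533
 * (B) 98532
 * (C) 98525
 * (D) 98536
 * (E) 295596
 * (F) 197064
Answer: B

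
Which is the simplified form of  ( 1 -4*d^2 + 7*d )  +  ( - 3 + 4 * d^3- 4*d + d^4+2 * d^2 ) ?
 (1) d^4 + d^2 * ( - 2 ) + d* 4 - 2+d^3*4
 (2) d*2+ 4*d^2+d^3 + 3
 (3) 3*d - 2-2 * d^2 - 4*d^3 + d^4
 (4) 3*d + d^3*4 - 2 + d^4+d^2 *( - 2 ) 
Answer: 4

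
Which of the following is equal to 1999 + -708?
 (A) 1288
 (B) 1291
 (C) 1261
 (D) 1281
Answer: B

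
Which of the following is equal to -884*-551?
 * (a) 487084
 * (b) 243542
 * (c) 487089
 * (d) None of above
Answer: a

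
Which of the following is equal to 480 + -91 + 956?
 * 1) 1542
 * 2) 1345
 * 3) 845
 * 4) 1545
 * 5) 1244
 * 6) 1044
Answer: 2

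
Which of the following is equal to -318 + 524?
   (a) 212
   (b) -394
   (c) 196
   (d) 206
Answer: d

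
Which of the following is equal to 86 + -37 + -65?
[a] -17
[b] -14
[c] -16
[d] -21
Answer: c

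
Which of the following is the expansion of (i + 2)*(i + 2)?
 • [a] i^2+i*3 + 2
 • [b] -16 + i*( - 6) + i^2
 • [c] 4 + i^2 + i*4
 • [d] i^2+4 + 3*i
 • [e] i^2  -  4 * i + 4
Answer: c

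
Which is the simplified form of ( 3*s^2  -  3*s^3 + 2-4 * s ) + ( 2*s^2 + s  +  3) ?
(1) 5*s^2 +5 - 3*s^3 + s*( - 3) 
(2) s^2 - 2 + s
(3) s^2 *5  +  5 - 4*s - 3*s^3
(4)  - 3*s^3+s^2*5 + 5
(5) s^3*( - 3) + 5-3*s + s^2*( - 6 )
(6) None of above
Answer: 1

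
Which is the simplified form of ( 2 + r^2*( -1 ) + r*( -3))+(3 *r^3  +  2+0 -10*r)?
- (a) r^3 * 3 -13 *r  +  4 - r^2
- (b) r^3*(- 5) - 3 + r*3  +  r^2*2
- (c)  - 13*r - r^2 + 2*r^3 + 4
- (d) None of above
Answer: a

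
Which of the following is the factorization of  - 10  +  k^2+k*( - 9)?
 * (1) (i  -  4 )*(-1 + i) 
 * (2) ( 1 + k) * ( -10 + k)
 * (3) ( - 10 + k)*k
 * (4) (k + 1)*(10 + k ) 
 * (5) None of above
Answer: 2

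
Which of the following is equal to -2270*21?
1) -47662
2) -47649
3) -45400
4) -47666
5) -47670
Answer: 5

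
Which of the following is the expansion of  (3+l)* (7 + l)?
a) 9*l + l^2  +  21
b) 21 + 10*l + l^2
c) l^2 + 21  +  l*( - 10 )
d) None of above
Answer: b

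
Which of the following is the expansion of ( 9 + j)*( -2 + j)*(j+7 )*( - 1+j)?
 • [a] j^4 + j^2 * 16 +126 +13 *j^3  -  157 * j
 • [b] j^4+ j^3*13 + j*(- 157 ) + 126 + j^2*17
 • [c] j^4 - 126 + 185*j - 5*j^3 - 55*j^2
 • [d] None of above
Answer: b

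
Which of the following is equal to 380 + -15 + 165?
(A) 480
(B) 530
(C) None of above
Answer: B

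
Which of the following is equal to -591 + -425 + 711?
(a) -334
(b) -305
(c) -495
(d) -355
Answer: b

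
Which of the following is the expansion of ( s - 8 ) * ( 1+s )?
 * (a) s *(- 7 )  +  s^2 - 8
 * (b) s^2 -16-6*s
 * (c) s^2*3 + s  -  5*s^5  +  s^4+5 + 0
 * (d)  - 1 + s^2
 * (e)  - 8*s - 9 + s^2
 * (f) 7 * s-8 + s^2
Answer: a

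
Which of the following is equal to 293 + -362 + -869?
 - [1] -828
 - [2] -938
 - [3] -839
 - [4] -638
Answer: 2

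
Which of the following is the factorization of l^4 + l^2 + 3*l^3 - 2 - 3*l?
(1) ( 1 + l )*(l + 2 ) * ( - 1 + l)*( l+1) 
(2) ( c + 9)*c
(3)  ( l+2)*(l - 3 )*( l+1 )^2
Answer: 1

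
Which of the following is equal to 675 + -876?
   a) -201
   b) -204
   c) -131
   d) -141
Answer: a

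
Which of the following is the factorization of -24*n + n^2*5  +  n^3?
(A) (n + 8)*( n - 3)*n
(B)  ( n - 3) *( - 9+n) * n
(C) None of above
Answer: A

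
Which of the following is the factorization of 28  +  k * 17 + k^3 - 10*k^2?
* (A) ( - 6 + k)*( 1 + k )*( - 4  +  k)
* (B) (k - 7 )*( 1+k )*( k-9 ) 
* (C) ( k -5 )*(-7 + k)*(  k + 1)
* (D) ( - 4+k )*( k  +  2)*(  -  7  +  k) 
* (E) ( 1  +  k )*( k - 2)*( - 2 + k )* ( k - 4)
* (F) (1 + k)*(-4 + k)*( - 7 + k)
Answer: F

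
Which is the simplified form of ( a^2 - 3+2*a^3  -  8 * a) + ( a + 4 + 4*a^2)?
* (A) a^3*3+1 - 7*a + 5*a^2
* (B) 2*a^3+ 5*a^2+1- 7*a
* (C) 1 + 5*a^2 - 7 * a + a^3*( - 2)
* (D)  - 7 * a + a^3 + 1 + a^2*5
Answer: B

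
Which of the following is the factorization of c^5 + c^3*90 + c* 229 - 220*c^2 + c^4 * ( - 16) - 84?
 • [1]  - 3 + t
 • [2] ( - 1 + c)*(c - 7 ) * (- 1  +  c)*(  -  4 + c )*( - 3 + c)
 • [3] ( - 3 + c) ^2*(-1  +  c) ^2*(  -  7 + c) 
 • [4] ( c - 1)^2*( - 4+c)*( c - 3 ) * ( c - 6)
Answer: 2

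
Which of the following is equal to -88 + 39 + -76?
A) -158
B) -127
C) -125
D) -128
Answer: C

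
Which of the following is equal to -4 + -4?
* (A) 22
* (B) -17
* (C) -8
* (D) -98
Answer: C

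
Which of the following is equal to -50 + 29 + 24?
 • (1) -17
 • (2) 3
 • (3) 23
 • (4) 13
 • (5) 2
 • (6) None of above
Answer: 2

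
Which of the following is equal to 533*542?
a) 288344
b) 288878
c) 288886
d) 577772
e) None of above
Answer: c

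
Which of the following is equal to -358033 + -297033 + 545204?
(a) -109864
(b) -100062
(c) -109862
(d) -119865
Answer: c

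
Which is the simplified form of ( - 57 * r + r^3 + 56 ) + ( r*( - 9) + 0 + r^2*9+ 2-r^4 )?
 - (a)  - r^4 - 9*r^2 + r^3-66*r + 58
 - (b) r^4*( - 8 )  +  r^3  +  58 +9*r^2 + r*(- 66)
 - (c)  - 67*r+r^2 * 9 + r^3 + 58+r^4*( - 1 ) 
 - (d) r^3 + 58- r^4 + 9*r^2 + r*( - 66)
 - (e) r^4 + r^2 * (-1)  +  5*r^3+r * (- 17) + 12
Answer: d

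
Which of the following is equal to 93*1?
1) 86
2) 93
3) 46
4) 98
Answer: 2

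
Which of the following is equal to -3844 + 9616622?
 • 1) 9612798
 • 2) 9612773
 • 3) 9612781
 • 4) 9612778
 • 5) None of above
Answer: 4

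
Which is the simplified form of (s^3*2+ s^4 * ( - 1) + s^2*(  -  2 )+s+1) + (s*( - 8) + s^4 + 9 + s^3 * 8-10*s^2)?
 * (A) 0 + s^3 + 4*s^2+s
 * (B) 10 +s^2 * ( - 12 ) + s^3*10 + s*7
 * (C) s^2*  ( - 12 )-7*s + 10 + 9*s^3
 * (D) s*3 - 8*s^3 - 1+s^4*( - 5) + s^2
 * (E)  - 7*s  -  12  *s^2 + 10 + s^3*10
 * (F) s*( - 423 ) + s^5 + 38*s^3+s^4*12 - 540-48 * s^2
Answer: E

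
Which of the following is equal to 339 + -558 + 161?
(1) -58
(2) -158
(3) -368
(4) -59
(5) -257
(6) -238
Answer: 1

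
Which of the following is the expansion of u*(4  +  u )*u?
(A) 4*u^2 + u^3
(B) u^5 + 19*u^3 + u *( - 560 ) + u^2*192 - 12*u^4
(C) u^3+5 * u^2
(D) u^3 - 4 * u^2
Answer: A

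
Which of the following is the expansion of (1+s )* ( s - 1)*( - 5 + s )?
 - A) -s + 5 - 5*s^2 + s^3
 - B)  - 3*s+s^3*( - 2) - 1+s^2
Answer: A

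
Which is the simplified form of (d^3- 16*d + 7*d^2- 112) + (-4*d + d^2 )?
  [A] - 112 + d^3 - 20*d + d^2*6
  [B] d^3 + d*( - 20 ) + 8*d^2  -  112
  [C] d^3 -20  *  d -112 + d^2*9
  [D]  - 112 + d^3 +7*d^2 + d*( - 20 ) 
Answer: B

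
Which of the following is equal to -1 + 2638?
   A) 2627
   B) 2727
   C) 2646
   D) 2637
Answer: D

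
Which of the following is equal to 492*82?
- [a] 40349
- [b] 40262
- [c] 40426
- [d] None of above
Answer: d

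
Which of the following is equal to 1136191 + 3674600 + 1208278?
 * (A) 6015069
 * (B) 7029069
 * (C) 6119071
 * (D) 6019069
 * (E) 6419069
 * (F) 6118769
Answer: D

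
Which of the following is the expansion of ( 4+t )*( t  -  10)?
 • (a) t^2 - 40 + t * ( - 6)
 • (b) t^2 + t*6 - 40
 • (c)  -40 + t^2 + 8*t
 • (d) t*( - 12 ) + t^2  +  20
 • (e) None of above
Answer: a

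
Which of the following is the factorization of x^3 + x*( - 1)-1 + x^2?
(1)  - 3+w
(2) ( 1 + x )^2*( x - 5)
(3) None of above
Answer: 3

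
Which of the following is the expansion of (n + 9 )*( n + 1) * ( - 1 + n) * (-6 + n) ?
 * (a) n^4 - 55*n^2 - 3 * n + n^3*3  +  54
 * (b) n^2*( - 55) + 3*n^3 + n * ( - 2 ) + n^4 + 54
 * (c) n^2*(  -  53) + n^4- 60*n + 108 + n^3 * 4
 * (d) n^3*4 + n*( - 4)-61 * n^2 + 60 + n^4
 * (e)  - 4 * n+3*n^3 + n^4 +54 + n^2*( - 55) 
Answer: a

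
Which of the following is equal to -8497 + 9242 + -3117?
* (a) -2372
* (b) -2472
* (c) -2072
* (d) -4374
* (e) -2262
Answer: a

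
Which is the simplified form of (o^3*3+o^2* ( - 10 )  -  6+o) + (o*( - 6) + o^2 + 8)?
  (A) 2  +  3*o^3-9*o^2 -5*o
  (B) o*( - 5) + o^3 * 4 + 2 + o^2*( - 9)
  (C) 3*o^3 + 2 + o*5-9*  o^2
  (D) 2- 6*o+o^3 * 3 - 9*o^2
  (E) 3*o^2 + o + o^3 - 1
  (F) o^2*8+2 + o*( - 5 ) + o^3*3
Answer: A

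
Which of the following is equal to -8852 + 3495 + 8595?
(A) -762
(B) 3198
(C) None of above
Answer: C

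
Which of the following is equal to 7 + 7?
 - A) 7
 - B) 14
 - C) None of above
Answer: B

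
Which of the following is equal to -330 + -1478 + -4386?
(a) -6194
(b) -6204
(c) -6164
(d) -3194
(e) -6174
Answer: a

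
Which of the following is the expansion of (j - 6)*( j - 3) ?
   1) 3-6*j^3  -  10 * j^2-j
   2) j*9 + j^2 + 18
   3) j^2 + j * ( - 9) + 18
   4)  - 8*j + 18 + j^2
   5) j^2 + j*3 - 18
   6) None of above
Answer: 3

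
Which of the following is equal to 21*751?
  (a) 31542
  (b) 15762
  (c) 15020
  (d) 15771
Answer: d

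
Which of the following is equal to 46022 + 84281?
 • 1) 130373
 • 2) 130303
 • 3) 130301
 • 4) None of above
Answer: 2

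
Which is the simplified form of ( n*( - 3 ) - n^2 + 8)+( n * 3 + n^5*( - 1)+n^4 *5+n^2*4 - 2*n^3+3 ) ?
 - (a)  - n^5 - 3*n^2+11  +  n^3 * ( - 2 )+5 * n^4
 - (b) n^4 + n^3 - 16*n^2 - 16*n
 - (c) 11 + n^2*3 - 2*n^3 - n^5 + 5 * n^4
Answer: c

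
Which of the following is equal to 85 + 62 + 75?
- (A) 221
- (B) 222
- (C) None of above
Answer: B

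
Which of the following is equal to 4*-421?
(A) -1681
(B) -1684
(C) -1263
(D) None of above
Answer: B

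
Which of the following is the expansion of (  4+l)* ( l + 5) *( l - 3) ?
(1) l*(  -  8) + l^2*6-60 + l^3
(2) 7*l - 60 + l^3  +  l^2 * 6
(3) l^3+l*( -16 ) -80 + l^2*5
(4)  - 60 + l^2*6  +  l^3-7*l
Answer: 4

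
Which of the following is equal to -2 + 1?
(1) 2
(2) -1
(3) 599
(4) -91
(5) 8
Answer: 2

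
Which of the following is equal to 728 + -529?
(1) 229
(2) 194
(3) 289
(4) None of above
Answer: 4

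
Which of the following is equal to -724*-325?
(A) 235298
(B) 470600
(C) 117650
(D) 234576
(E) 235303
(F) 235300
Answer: F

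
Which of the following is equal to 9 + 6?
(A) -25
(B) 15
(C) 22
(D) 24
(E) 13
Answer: B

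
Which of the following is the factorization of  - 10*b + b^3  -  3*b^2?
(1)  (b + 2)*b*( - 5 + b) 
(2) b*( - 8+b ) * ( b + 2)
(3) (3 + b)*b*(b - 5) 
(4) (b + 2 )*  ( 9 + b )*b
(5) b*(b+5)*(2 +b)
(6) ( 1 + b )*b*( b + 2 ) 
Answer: 1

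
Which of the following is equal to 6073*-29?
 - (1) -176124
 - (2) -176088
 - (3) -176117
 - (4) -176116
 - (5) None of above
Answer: 3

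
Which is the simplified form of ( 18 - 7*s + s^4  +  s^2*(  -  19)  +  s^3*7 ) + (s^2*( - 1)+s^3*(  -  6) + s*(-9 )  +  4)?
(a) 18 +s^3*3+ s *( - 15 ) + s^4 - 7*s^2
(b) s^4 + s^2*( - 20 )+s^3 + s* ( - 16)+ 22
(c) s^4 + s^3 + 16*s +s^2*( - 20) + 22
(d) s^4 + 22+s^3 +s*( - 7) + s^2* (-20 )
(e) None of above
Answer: b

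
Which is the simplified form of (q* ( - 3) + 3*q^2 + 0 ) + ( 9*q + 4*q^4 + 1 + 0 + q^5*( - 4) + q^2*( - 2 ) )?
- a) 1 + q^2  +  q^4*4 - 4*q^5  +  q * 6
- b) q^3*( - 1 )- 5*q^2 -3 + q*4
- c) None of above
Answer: a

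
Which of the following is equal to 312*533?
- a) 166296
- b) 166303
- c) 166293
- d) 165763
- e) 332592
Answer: a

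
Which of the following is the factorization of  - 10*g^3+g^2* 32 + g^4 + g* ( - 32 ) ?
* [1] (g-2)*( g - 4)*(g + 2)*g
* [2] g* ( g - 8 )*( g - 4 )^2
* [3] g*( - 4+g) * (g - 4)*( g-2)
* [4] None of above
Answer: 3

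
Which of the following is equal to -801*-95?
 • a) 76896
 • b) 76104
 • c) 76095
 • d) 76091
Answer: c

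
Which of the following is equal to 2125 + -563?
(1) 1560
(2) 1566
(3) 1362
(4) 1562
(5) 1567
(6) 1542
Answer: 4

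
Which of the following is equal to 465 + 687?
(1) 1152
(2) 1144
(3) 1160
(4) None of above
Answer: 1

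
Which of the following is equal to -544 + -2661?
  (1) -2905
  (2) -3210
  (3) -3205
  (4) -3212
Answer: 3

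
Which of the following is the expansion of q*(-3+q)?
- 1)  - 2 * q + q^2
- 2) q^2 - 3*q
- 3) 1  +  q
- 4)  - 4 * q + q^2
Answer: 2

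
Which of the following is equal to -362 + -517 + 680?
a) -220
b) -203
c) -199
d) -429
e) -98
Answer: c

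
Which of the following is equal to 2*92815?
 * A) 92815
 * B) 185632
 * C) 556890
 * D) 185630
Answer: D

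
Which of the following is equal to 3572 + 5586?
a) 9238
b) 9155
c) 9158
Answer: c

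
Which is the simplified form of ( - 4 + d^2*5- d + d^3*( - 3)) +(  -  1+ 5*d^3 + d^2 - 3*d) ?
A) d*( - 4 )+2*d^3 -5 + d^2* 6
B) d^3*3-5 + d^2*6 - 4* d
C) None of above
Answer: A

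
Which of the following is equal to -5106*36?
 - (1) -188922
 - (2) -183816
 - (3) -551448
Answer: 2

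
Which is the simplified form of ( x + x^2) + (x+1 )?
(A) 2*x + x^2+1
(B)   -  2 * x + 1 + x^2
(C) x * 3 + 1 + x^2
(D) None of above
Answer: A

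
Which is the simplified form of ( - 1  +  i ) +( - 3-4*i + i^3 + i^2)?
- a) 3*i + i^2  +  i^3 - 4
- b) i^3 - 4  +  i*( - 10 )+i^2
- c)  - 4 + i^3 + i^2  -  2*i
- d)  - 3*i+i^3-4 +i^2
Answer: d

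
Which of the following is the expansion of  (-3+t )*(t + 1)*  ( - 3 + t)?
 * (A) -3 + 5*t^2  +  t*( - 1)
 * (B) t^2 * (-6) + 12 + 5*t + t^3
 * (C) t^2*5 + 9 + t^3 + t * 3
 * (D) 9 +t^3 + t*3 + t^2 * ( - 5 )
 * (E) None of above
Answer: D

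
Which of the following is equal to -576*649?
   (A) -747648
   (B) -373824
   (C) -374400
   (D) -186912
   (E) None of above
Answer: B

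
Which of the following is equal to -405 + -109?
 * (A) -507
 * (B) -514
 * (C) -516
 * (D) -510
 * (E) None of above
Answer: B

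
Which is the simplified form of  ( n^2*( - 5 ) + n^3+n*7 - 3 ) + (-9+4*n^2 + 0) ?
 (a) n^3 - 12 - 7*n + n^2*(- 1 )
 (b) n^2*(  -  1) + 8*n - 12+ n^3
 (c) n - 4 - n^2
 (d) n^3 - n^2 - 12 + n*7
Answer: d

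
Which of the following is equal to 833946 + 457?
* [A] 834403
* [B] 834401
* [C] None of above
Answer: A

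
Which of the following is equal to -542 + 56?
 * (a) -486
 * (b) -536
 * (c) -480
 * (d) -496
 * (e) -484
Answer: a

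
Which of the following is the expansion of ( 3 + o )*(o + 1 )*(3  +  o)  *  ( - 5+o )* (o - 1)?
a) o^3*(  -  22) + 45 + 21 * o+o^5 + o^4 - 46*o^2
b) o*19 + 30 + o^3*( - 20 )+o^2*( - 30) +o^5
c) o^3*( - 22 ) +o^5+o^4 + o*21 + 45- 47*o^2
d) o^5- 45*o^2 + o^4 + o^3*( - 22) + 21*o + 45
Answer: a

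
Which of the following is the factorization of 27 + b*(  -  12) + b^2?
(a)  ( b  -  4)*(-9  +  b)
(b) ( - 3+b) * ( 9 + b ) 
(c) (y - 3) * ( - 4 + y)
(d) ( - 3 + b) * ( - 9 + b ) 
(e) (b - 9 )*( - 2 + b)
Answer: d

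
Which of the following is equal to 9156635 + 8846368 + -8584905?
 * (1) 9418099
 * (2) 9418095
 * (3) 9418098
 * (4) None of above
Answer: 3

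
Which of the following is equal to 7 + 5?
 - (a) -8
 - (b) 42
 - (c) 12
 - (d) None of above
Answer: c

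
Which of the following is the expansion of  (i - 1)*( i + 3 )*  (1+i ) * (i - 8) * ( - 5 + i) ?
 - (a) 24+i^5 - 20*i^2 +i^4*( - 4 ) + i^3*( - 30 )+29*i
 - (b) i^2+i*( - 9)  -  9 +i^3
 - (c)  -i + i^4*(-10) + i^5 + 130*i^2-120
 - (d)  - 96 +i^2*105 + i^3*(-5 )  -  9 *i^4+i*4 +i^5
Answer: c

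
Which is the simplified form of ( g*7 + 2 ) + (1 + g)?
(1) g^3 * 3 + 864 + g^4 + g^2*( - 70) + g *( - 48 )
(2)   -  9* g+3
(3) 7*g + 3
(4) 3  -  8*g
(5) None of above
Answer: 5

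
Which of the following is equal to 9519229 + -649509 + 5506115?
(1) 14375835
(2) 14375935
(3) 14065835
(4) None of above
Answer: 1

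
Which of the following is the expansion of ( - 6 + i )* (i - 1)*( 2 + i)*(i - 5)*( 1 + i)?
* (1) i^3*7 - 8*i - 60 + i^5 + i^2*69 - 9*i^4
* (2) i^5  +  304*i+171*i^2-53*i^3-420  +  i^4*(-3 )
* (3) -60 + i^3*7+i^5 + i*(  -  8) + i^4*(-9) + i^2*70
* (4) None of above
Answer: 1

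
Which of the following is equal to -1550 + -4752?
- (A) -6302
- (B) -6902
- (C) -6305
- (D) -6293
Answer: A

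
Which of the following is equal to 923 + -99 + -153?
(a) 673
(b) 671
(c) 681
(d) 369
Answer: b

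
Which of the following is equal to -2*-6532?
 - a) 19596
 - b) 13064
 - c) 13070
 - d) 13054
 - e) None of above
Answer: b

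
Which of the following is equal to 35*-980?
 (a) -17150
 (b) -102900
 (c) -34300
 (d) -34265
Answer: c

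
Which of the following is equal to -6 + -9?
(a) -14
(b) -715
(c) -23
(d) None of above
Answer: d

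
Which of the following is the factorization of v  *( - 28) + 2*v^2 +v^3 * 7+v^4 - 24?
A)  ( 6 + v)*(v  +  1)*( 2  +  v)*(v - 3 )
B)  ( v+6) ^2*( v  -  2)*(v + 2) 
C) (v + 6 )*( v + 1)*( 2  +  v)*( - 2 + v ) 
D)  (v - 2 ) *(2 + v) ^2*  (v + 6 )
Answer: C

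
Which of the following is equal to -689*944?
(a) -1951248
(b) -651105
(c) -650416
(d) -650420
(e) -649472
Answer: c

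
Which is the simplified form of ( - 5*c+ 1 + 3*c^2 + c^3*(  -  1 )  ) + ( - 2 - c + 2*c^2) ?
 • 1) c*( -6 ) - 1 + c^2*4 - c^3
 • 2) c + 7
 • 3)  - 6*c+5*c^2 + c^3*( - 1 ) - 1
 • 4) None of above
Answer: 3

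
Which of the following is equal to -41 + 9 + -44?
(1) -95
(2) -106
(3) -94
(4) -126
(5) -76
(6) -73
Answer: 5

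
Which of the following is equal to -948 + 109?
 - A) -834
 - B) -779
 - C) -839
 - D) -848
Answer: C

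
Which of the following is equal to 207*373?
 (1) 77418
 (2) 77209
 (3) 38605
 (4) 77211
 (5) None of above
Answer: 4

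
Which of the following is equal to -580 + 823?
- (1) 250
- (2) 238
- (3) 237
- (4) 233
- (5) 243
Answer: 5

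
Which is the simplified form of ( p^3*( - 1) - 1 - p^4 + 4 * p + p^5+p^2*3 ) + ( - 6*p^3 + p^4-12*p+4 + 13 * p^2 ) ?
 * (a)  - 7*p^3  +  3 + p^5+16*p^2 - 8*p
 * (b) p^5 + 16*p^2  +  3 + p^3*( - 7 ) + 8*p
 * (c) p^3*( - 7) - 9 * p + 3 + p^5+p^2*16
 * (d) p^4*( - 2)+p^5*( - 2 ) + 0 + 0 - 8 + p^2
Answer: a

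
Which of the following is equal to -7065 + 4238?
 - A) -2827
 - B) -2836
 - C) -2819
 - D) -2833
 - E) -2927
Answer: A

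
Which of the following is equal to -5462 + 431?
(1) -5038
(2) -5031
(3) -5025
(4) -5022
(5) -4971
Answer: 2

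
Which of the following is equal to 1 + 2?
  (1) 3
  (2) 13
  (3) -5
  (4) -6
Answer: 1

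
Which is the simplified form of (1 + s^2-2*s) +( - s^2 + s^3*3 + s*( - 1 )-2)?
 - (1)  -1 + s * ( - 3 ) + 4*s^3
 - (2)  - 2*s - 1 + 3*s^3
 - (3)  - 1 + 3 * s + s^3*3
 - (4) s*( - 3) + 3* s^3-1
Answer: 4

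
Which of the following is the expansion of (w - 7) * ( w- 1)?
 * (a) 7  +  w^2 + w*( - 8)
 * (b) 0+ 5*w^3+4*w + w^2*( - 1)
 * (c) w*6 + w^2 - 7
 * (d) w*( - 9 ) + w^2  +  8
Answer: a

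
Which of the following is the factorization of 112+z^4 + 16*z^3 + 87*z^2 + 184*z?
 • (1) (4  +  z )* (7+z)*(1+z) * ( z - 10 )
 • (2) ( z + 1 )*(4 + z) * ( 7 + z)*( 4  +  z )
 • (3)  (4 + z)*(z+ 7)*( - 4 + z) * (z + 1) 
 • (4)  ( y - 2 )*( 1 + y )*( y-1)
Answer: 2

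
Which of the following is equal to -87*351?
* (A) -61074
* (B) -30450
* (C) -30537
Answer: C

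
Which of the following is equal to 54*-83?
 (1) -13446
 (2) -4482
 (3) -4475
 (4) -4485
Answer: 2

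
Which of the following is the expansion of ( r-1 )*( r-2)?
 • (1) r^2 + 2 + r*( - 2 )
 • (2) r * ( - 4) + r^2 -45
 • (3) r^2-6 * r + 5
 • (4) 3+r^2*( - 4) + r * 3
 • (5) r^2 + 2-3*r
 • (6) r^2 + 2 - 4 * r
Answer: 5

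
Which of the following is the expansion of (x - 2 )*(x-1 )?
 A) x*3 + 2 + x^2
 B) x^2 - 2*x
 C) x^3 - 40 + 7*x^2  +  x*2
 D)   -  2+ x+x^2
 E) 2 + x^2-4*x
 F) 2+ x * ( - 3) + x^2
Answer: F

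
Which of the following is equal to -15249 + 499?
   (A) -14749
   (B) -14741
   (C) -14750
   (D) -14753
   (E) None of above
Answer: C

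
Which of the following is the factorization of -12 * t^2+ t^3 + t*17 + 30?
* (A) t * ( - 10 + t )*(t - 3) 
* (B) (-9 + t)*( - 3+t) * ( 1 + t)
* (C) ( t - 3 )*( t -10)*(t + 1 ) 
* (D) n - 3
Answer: C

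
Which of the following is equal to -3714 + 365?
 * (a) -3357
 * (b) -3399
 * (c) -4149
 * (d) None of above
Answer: d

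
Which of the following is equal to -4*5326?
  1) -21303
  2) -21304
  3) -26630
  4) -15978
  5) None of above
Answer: 2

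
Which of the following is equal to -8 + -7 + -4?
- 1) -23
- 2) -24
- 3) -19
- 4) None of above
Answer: 3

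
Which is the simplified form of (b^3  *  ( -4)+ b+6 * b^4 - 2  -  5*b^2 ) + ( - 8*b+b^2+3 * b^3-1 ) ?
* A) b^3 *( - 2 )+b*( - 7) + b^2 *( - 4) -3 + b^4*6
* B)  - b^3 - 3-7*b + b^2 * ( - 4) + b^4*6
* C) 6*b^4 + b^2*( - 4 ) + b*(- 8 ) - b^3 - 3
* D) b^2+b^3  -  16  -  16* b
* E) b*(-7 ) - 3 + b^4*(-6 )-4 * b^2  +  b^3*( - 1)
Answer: B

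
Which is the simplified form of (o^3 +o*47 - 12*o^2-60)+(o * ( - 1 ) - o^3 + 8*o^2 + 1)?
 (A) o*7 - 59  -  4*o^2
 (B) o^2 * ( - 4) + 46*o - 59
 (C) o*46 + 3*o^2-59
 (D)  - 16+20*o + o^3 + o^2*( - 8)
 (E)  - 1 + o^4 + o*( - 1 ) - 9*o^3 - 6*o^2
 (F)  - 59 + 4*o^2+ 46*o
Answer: B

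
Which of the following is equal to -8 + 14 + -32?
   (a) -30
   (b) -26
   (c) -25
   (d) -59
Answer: b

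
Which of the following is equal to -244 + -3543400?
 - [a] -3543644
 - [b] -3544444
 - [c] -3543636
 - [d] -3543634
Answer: a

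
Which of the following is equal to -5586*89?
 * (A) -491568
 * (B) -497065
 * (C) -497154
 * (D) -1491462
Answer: C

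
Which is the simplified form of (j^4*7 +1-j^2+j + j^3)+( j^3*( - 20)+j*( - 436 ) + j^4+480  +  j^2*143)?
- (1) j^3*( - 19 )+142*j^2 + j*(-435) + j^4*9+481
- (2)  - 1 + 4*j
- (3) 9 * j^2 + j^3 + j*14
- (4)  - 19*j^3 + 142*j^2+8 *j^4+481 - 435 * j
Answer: 4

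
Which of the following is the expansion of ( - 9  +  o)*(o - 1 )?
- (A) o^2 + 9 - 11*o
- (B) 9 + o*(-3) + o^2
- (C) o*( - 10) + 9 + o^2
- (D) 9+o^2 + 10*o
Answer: C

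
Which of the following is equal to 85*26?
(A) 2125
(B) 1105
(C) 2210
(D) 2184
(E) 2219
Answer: C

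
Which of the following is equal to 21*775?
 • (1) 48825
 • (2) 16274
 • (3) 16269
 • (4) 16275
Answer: 4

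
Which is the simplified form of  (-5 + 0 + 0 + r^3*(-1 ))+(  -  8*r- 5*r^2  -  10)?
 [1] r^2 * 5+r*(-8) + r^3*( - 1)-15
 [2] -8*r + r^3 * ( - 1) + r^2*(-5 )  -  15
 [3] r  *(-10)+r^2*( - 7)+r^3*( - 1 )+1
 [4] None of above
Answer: 2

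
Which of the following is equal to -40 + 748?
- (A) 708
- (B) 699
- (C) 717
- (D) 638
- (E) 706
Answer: A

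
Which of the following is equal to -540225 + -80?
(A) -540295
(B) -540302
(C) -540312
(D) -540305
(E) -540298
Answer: D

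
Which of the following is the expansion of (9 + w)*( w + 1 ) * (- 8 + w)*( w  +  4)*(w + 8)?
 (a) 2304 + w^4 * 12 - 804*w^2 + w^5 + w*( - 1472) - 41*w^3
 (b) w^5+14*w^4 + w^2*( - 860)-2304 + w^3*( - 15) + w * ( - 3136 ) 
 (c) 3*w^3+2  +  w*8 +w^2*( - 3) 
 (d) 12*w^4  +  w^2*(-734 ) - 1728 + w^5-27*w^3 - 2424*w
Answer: b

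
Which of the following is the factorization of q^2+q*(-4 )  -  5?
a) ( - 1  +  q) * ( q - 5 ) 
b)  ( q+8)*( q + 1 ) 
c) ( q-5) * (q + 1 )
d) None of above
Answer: c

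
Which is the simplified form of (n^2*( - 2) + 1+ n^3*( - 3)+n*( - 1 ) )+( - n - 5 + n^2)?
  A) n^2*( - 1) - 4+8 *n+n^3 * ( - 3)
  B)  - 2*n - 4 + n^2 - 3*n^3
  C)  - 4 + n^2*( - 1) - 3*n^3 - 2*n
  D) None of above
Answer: C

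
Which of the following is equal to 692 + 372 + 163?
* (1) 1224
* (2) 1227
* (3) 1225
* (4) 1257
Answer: 2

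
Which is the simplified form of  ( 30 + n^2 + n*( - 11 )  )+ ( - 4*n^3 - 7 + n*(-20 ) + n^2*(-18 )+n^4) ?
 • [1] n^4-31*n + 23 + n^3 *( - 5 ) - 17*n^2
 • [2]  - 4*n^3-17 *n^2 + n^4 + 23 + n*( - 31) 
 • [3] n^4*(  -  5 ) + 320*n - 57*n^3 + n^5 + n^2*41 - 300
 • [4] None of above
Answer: 2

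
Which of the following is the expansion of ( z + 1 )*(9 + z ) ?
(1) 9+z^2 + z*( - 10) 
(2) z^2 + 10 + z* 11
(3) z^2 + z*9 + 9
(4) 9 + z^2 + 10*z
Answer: 4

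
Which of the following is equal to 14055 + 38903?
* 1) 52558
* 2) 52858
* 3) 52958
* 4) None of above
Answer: 3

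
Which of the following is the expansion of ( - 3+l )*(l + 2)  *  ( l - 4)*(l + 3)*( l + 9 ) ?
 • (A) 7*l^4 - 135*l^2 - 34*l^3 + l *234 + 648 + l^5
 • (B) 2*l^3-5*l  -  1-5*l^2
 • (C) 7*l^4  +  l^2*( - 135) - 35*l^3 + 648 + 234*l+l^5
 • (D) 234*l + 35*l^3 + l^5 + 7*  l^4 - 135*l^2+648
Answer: C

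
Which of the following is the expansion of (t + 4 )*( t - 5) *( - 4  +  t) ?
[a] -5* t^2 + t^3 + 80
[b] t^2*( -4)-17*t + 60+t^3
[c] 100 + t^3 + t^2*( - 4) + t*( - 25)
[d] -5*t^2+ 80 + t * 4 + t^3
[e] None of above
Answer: e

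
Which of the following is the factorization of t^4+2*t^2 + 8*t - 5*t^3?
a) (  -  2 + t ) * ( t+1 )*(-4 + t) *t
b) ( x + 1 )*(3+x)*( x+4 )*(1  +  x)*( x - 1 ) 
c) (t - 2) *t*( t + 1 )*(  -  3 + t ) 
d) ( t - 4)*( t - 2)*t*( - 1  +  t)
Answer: a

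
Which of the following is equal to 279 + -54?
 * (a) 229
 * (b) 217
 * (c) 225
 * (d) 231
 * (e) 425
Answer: c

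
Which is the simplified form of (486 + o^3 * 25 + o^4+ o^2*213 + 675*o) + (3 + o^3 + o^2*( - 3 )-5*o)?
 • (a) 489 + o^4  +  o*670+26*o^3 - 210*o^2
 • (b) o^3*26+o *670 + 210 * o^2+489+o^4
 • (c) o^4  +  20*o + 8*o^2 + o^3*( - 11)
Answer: b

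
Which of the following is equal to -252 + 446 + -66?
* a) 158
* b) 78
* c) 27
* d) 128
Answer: d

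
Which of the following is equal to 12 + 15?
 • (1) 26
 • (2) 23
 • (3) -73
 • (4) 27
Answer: 4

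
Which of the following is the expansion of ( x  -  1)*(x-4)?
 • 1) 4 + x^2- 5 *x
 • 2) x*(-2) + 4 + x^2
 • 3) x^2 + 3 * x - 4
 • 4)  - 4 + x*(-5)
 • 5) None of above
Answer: 1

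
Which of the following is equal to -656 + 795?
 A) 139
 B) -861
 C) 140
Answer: A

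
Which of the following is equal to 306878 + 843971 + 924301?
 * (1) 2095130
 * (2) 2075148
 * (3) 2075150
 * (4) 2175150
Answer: 3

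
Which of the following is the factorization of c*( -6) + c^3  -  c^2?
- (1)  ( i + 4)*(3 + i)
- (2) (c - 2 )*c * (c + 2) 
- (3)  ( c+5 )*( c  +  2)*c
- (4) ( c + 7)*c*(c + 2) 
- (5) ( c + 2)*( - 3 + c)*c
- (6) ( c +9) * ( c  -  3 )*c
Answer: 5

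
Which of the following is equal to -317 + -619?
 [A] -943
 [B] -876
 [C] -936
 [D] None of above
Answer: C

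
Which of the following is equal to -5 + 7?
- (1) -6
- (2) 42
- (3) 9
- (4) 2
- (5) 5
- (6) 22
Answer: 4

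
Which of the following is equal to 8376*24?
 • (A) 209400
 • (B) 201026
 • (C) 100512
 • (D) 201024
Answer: D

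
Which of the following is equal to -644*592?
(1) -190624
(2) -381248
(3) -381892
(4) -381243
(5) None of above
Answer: 2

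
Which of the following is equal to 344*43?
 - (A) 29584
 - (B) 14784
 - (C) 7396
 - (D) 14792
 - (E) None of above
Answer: D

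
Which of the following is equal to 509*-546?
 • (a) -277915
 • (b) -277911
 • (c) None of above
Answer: c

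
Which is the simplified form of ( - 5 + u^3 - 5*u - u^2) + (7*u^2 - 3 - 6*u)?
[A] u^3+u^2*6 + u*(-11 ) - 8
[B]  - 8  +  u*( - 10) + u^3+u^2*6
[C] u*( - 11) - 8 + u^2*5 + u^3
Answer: A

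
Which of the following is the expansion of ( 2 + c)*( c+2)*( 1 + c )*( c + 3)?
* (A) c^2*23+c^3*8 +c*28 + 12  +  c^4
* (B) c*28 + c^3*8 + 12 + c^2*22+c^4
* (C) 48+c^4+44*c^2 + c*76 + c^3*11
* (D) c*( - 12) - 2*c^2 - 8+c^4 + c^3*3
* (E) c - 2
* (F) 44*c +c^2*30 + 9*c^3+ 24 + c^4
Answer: A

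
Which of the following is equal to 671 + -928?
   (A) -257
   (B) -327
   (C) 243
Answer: A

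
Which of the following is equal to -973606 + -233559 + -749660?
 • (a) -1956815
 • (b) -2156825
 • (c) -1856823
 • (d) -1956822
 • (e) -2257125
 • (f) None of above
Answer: f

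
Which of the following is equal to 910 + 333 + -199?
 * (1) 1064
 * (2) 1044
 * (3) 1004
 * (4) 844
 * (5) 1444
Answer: 2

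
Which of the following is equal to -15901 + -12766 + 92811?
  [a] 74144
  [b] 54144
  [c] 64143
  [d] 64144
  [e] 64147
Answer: d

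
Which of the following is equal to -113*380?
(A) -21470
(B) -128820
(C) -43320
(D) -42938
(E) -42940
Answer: E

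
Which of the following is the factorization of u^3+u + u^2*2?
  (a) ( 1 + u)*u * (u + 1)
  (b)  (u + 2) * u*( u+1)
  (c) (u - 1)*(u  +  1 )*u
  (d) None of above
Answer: a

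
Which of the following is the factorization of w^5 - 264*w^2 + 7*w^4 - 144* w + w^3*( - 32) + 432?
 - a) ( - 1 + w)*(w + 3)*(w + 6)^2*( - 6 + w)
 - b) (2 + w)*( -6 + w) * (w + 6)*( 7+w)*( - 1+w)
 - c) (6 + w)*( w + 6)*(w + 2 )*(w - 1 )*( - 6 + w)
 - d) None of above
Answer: c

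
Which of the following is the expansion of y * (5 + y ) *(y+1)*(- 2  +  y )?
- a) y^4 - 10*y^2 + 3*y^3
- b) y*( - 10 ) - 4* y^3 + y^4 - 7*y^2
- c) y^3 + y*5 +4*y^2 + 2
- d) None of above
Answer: d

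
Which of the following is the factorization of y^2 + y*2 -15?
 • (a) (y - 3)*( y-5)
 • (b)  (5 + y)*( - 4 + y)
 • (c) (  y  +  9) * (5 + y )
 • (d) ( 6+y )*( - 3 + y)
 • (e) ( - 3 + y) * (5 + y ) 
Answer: e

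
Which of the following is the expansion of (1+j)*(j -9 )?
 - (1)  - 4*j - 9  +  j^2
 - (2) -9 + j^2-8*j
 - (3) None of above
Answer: 2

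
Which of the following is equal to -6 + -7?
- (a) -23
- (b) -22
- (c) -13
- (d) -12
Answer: c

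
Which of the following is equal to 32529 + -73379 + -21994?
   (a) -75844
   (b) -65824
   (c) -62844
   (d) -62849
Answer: c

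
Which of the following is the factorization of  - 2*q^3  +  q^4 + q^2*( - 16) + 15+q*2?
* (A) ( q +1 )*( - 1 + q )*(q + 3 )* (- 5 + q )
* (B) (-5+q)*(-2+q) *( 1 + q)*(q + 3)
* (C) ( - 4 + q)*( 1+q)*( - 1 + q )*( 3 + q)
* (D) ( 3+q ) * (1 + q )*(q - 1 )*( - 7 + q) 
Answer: A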